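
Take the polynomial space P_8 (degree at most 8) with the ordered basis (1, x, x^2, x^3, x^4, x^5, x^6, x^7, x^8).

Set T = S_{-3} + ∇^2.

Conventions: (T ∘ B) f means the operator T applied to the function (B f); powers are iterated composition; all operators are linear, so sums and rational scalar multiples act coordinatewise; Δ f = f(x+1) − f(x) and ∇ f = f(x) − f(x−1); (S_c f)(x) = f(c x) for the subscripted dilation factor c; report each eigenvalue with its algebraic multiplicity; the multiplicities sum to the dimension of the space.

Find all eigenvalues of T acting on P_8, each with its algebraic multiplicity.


image of 1: 1
image of x: -3x
image of x^2: 9x^2 + 2
image of x^3: -27x^3 + 6x - 6
image of x^4: 81x^4 + 12x^2 - 24x + 14
image of x^5: -243x^5 + 20x^3 - 60x^2 + 70x - 30
image of x^6: 729x^6 + 30x^4 - 120x^3 + 210x^2 - 180x + 62
image of x^7: -2187x^7 + 42x^5 - 210x^4 + 490x^3 - 630x^2 + 434x - 126
image of x^8: 6561x^8 + 56x^6 - 336x^5 + 980x^4 - 1680x^3 + 1736x^2 - 1008x + 254
the matrix is upper triangular; its diagonal is (1, -3, 9, -27, 81, -243, 729, -2187, 6561)
for a triangular matrix the eigenvalues are the diagonal entries, with algebraic multiplicity their repetition count

λ = -2187 (multiplicity 1), λ = -243 (multiplicity 1), λ = -27 (multiplicity 1), λ = -3 (multiplicity 1), λ = 1 (multiplicity 1), λ = 9 (multiplicity 1), λ = 81 (multiplicity 1), λ = 729 (multiplicity 1), λ = 6561 (multiplicity 1)


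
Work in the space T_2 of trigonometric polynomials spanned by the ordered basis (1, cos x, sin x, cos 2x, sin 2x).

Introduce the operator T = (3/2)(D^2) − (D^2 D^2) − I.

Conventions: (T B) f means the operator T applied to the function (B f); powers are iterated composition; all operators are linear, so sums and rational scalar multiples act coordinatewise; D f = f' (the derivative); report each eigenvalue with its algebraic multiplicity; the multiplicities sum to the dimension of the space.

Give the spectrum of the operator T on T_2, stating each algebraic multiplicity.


λ = -23 (multiplicity 2), λ = -7/2 (multiplicity 2), λ = -1 (multiplicity 1)

image of 1: -1
image of cos x: -(7/2)cos x
image of sin x: -(7/2)sin x
image of cos 2x: -23cos 2x
image of sin 2x: -23sin 2x
the matrix is diagonal; its diagonal is (-1, -7/2, -7/2, -23, -23)
for a triangular matrix the eigenvalues are the diagonal entries, with algebraic multiplicity their repetition count


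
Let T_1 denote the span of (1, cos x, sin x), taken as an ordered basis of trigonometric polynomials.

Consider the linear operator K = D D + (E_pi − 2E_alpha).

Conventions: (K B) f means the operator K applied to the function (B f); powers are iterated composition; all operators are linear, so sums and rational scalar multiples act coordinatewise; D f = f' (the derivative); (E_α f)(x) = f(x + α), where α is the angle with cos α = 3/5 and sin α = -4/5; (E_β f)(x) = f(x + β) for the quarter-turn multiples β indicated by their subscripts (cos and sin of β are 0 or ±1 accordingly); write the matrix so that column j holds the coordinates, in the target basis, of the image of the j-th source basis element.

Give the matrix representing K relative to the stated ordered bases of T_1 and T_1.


image of 1: -1
image of cos x: -(16/5)cos x - (8/5)sin x
image of sin x: (8/5)cos x - (16/5)sin x
each image's coordinates form column j of the matrix

the matrix is [[-1, 0, 0]; [0, -16/5, 8/5]; [0, -8/5, -16/5]] (rows listed top to bottom)


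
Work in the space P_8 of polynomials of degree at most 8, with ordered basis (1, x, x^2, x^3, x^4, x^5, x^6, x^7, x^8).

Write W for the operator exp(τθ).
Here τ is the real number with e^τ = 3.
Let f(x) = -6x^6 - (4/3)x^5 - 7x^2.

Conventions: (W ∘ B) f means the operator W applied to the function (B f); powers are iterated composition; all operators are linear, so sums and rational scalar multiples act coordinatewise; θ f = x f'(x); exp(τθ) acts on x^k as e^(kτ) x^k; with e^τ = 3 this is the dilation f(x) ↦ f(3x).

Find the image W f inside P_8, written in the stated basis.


exp(τθ) x^k = e^(kτ) x^k; with e^τ = 3 this sends x^k to 3^k x^k
x^2 ↦ 9 x^2
x^5 ↦ 243 x^5
x^6 ↦ 729 x^6
applying this coordinatewise to f: exp(τθ) f = -4374x^6 - 324x^5 - 63x^2

the image equals g(x) = -4374x^6 - 324x^5 - 63x^2


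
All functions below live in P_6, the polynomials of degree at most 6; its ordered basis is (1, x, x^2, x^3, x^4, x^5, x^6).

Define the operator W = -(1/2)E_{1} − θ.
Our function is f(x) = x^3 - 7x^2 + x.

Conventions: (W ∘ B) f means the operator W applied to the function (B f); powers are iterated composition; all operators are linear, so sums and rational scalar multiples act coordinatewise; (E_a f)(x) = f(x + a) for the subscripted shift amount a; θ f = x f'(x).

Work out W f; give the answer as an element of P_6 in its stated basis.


the image equals g(x) = -(7/2)x^3 + 16x^2 + 4x + 5/2

E_{1} f = x^3 - 4x^2 - 10x - 5
(-(1/2)E_{1}) f = -(1/2)x^3 + 2x^2 + 5x + 5/2
θ f = 3x^3 - 14x^2 + x
(-θ) f = -3x^3 + 14x^2 - x
(-(1/2)E_{1} − θ) f = -(7/2)x^3 + 16x^2 + 4x + 5/2


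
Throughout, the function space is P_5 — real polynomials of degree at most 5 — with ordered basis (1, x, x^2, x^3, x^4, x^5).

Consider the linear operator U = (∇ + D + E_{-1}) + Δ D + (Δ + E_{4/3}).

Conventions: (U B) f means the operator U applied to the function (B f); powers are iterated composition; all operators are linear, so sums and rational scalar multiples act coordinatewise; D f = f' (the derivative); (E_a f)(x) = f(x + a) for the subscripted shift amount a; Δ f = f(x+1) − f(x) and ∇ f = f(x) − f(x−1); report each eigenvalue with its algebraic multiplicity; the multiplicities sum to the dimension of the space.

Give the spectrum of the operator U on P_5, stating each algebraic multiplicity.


image of 1: 2
image of x: 2x + 10/3
image of x^2: 2x^2 + (20/3)x + 43/9
image of x^3: 2x^3 + 10x^2 + (43/3)x + 172/27
image of x^4: 2x^4 + (40/3)x^3 + (86/3)x^2 + (688/27)x + 661/81
image of x^5: 2x^5 + (50/3)x^4 + (430/9)x^3 + (1720/27)x^2 + (3305/81)x + 2482/243
the matrix is upper triangular; its diagonal is (2, 2, 2, 2, 2, 2)
for a triangular matrix the eigenvalues are the diagonal entries, with algebraic multiplicity their repetition count

λ = 2 (multiplicity 6)


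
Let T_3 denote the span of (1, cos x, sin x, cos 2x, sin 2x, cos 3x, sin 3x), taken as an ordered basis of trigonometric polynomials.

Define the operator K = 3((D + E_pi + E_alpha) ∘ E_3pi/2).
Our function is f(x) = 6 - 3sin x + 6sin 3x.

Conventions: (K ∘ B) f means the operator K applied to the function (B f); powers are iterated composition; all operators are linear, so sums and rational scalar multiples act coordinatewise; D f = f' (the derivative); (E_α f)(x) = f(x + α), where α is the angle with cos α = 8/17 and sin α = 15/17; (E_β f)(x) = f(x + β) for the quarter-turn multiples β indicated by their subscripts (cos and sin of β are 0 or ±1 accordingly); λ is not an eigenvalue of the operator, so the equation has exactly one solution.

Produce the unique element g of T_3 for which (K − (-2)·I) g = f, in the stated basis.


write g with unknown coordinates in the stated basis and equate coefficients in (K − (-2)·I) g = f
solving from the highest basis element down gives g = 3/4 + (81/1037)cos x - (390/1037)sin x + (176418/396365)cos 3x - (197436/396365)sin 3x
check: K g = 9/2 - (162/1037)cos x - (2331/1037)sin x - (352836/396365)cos 3x + (2773062/396365)sin 3x
so K g − (-2)·g = 6 - 3sin x + 6sin 3x = f ✓

g(x) = 3/4 + (81/1037)cos x - (390/1037)sin x + (176418/396365)cos 3x - (197436/396365)sin 3x


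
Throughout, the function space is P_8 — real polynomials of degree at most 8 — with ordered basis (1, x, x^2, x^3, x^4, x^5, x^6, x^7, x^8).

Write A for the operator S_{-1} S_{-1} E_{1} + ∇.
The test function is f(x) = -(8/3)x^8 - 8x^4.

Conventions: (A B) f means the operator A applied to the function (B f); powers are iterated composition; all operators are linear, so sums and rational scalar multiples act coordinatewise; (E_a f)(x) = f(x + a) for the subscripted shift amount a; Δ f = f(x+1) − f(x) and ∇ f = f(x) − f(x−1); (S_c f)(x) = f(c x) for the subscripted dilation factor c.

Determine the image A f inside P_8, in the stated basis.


the result is g(x) = -(8/3)x^8 - (128/3)x^7 - (896/3)x^5 - 8x^4 - (1088/3)x^3 - (320/3)x

E_{1} f = -(8/3)x^8 - (64/3)x^7 - (224/3)x^6 - (448/3)x^5 - (584/3)x^4 - (544/3)x^3 - (368/3)x^2 - (160/3)x - 32/3
S_{-1} E_{1} f = -(8/3)x^8 + (64/3)x^7 - (224/3)x^6 + (448/3)x^5 - (584/3)x^4 + (544/3)x^3 - (368/3)x^2 + (160/3)x - 32/3
S_{-1} S_{-1} E_{1} f = -(8/3)x^8 - (64/3)x^7 - (224/3)x^6 - (448/3)x^5 - (584/3)x^4 - (544/3)x^3 - (368/3)x^2 - (160/3)x - 32/3
∇ f = -(64/3)x^7 + (224/3)x^6 - (448/3)x^5 + (560/3)x^4 - (544/3)x^3 + (368/3)x^2 - (160/3)x + 32/3
(S_{-1} S_{-1} E_{1} + ∇) f = -(8/3)x^8 - (128/3)x^7 - (896/3)x^5 - 8x^4 - (1088/3)x^3 - (320/3)x


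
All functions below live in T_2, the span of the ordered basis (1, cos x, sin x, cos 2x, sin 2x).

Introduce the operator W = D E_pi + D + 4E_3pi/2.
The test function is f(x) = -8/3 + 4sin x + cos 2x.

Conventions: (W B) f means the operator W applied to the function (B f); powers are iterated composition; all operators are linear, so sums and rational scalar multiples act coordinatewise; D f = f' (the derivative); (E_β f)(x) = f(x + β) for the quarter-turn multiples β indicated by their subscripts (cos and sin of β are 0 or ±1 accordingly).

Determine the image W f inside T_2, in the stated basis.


E_pi f = -8/3 - 4sin x + cos 2x
D E_pi f = -4cos x - 2sin 2x
D f = 4cos x - 2sin 2x
E_3pi/2 f = -8/3 - 4cos x - cos 2x
(4E_3pi/2) f = -32/3 - 16cos x - 4cos 2x
(D E_pi + D + 4E_3pi/2) f = -32/3 - 16cos x - 4cos 2x - 4sin 2x

the image equals g(x) = -32/3 - 16cos x - 4cos 2x - 4sin 2x


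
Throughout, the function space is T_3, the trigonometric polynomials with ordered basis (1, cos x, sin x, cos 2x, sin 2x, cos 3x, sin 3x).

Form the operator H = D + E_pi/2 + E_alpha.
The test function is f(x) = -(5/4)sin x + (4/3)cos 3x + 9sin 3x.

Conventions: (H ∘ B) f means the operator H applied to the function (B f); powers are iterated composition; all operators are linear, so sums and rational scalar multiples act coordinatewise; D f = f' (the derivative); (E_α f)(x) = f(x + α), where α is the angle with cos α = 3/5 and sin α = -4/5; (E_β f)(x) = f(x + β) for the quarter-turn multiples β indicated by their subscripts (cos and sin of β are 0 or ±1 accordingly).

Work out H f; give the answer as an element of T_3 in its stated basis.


D f = -(5/4)cos x + 27cos 3x - 4sin 3x
E_pi/2 f = -(5/4)cos x - 9cos 3x + (4/3)sin 3x
E_alpha f = cos x - (3/4)sin x - (552/125)cos 3x - (2983/375)sin 3x
(D + E_pi/2 + E_alpha) f = -(3/2)cos x - (3/4)sin x + (1698/125)cos 3x - (3983/375)sin 3x

the result is g(x) = -(3/2)cos x - (3/4)sin x + (1698/125)cos 3x - (3983/375)sin 3x


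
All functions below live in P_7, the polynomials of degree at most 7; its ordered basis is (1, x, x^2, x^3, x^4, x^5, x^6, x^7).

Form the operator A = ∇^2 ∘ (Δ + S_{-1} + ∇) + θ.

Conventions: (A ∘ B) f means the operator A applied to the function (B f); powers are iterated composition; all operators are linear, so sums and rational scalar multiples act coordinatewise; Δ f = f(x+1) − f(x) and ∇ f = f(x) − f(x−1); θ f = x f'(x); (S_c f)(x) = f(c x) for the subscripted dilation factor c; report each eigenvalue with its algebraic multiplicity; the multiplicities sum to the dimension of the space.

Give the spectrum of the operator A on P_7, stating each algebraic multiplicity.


λ = 0 (multiplicity 1), λ = 1 (multiplicity 1), λ = 2 (multiplicity 1), λ = 3 (multiplicity 1), λ = 4 (multiplicity 1), λ = 5 (multiplicity 1), λ = 6 (multiplicity 1), λ = 7 (multiplicity 1)

image of 1: 0
image of x: x
image of x^2: 2x^2 + 2
image of x^3: 3x^3 - 6x + 18
image of x^4: 4x^4 + 12x^2 + 24x - 34
image of x^5: 5x^5 - 20x^3 + 180x^2 - 310x + 210
image of x^6: 6x^6 + 30x^4 + 120x^3 - 510x^2 + 900x - 538
image of x^7: 7x^7 - 42x^5 + 630x^4 - 2170x^3 + 4410x^2 - 4634x + 2058
the matrix is upper triangular; its diagonal is (0, 1, 2, 3, 4, 5, 6, 7)
for a triangular matrix the eigenvalues are the diagonal entries, with algebraic multiplicity their repetition count


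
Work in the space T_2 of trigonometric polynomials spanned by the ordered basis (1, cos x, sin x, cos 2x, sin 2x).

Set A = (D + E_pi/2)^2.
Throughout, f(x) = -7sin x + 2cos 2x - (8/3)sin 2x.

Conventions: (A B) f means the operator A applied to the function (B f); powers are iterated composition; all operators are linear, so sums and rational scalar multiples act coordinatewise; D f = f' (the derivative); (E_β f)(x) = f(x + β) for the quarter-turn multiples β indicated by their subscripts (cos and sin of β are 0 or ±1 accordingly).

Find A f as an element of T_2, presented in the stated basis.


g(x) = 28sin x + (14/3)cos 2x + 16sin 2x

D f = -7cos x - (16/3)cos 2x - 4sin 2x
E_pi/2 f = -7cos x - 2cos 2x + (8/3)sin 2x
(D + E_pi/2) f = -14cos x - (22/3)cos 2x - (4/3)sin 2x
D (D + E_pi/2) f = 14sin x - (8/3)cos 2x + (44/3)sin 2x
E_pi/2 (D + E_pi/2) f = 14sin x + (22/3)cos 2x + (4/3)sin 2x
(D + E_pi/2) (D + E_pi/2) f = 28sin x + (14/3)cos 2x + 16sin 2x


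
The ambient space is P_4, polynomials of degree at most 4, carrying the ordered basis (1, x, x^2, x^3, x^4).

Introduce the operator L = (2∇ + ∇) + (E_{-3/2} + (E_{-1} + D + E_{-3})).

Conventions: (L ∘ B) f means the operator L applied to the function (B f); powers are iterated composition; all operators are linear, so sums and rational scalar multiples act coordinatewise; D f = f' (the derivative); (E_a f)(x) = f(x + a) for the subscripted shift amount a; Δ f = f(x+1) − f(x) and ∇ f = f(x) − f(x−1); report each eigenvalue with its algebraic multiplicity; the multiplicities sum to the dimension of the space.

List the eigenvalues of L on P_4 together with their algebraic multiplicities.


image of 1: 3
image of x: 3x - 3/2
image of x^2: 3x^2 - 3x + 37/4
image of x^3: 3x^3 - (9/2)x^2 + (111/4)x - 227/8
image of x^4: 3x^4 - 6x^3 + (111/2)x^2 - (227/2)x + 1345/16
the matrix is upper triangular; its diagonal is (3, 3, 3, 3, 3)
for a triangular matrix the eigenvalues are the diagonal entries, with algebraic multiplicity their repetition count

λ = 3 (multiplicity 5)


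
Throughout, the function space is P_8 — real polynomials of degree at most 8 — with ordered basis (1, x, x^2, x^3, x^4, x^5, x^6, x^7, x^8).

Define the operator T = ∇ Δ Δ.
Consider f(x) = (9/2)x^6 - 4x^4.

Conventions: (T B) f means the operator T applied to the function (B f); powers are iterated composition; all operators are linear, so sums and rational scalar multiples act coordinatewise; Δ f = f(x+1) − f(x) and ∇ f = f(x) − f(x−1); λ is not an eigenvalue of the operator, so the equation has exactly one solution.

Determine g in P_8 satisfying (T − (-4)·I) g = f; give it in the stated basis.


write g with unknown coordinates in the stated basis and equate coefficients in (T − (-4)·I) g = f
solving from the highest basis element down gives g = (9/8)x^6 - x^4 - (135/4)x^3 - (405/8)x^2 - (357/8)x + 147/4
check: T g = 135x^3 + (405/2)x^2 + (357/2)x - 147
so T g − (-4)·g = (9/2)x^6 - 4x^4 = f ✓

g(x) = (9/8)x^6 - x^4 - (135/4)x^3 - (405/8)x^2 - (357/8)x + 147/4


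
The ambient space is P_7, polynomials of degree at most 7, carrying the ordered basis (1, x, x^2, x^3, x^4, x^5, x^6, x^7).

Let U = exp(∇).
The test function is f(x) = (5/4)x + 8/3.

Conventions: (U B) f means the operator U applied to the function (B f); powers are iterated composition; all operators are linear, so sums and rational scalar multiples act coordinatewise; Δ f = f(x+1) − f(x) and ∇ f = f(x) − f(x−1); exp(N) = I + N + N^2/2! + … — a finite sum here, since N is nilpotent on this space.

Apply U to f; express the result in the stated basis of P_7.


order-1 term: 5/4
the series for exp(∇) f terminates at order 1
exp(∇) f = (5/4)x + 47/12

the result is g(x) = (5/4)x + 47/12


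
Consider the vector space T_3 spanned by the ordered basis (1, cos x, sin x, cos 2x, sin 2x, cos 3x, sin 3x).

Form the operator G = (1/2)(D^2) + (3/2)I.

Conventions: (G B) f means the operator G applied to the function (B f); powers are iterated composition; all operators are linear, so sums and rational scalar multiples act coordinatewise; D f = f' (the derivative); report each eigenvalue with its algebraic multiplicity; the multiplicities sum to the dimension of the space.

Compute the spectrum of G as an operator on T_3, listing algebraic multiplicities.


image of 1: 3/2
image of cos x: cos x
image of sin x: sin x
image of cos 2x: -(1/2)cos 2x
image of sin 2x: -(1/2)sin 2x
image of cos 3x: -3cos 3x
image of sin 3x: -3sin 3x
the matrix is diagonal; its diagonal is (3/2, 1, 1, -1/2, -1/2, -3, -3)
for a triangular matrix the eigenvalues are the diagonal entries, with algebraic multiplicity their repetition count

λ = -3 (multiplicity 2), λ = -1/2 (multiplicity 2), λ = 1 (multiplicity 2), λ = 3/2 (multiplicity 1)


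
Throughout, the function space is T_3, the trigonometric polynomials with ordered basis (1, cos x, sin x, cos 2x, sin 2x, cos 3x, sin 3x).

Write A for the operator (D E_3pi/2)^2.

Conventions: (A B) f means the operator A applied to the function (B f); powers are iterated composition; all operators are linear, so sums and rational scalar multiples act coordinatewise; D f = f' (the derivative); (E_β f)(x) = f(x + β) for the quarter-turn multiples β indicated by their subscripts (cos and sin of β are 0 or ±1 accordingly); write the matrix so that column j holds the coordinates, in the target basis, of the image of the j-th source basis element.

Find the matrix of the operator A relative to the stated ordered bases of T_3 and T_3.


image of 1: 0
image of cos x: cos x
image of sin x: sin x
image of cos 2x: -4cos 2x
image of sin 2x: -4sin 2x
image of cos 3x: 9cos 3x
image of sin 3x: 9sin 3x
each image's coordinates form column j of the matrix

the matrix is [[0, 0, 0, 0, 0, 0, 0]; [0, 1, 0, 0, 0, 0, 0]; [0, 0, 1, 0, 0, 0, 0]; [0, 0, 0, -4, 0, 0, 0]; [0, 0, 0, 0, -4, 0, 0]; [0, 0, 0, 0, 0, 9, 0]; [0, 0, 0, 0, 0, 0, 9]] (rows listed top to bottom)


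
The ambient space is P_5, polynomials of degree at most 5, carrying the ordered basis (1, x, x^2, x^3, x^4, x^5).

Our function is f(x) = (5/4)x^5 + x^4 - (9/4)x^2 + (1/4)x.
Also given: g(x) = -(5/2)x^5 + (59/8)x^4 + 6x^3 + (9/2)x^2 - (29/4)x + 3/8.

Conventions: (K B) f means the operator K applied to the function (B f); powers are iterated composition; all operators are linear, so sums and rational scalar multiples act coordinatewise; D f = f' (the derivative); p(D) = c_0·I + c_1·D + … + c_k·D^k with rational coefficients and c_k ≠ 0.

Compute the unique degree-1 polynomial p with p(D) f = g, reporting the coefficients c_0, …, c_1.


D^0 f = (5/4)x^5 + x^4 - (9/4)x^2 + (1/4)x
D^1 f = (25/4)x^4 + 4x^3 - (9/2)x + 1/4
matching coefficients of g against c_0 f + c_1 Df + … from the top degree down determines the c_i
solution: c_0 = -2, c_1 = 3/2

c_0 = -2, c_1 = 3/2


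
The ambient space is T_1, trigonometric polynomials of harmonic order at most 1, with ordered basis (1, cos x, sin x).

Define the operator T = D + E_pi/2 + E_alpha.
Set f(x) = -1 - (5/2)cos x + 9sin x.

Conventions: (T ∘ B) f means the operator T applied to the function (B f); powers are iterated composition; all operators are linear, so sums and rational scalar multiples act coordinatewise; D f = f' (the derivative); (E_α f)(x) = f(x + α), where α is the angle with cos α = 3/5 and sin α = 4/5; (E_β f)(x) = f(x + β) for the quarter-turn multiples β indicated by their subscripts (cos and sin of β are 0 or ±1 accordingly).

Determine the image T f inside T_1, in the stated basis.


D f = 9cos x + (5/2)sin x
E_pi/2 f = -1 + 9cos x + (5/2)sin x
E_alpha f = -1 + (57/10)cos x + (37/5)sin x
(D + E_pi/2 + E_alpha) f = -2 + (237/10)cos x + (62/5)sin x

the result is g(x) = -2 + (237/10)cos x + (62/5)sin x


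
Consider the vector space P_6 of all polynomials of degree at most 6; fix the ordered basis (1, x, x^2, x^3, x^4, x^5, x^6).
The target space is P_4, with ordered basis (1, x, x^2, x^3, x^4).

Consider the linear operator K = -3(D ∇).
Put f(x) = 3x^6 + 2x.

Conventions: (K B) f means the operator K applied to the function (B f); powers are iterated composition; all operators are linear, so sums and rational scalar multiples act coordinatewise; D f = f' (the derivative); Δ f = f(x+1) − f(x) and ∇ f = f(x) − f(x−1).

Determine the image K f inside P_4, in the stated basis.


the image equals g(x) = -270x^4 + 540x^3 - 540x^2 + 270x - 54

∇ f = 18x^5 - 45x^4 + 60x^3 - 45x^2 + 18x - 1
D ∇ f = 90x^4 - 180x^3 + 180x^2 - 90x + 18
(-3(D ∇)) f = -270x^4 + 540x^3 - 540x^2 + 270x - 54


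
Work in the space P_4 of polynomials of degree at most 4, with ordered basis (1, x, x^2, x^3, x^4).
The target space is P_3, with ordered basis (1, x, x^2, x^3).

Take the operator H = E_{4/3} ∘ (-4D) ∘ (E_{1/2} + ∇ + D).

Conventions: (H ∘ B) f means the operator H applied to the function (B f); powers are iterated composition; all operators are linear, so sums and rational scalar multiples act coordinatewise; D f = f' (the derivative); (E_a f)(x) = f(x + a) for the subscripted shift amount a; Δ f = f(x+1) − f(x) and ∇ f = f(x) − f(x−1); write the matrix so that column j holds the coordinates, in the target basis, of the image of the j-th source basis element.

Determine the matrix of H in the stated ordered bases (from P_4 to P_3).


the matrix is [[0, -4, -92/3, -277/3, -5974/27]; [0, 0, -8, -92, -1108/3]; [0, 0, 0, -12, -184]; [0, 0, 0, 0, -16]] (rows listed top to bottom)

image of 1: 0
image of x: -4
image of x^2: -8x - 92/3
image of x^3: -12x^2 - 92x - 277/3
image of x^4: -16x^3 - 184x^2 - (1108/3)x - 5974/27
each image's coordinates form column j of the matrix


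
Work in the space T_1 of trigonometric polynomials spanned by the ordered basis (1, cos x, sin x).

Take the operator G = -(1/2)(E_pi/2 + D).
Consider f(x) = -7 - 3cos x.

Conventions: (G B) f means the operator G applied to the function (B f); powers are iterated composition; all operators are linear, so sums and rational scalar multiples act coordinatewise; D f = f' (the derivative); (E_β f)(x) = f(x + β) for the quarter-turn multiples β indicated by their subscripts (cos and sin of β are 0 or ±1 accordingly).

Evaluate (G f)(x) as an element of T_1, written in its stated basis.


g(x) = 7/2 - 3sin x

E_pi/2 f = -7 + 3sin x
D f = 3sin x
(E_pi/2 + D) f = -7 + 6sin x
(-(1/2)(E_pi/2 + D)) f = 7/2 - 3sin x


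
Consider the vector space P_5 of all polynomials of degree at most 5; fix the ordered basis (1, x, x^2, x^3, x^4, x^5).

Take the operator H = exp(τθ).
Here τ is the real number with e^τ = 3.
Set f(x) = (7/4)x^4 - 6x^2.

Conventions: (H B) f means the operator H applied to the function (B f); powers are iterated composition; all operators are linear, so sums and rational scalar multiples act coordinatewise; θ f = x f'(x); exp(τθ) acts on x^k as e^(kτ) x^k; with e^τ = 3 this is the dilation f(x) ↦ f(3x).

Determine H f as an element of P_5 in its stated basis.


the result is g(x) = (567/4)x^4 - 54x^2

exp(τθ) x^k = e^(kτ) x^k; with e^τ = 3 this sends x^k to 3^k x^k
x^2 ↦ 9 x^2
x^4 ↦ 81 x^4
applying this coordinatewise to f: exp(τθ) f = (567/4)x^4 - 54x^2


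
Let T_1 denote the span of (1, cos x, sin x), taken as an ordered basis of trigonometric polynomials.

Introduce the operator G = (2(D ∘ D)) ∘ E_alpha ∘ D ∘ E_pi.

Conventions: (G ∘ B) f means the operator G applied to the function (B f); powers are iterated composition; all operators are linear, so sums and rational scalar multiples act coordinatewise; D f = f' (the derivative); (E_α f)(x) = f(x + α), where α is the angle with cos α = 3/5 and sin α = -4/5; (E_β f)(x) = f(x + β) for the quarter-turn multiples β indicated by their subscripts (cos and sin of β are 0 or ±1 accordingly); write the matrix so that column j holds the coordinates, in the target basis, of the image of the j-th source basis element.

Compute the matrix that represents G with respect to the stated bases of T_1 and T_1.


image of 1: 0
image of cos x: (8/5)cos x - (6/5)sin x
image of sin x: (6/5)cos x + (8/5)sin x
each image's coordinates form column j of the matrix

the matrix is [[0, 0, 0]; [0, 8/5, 6/5]; [0, -6/5, 8/5]] (rows listed top to bottom)


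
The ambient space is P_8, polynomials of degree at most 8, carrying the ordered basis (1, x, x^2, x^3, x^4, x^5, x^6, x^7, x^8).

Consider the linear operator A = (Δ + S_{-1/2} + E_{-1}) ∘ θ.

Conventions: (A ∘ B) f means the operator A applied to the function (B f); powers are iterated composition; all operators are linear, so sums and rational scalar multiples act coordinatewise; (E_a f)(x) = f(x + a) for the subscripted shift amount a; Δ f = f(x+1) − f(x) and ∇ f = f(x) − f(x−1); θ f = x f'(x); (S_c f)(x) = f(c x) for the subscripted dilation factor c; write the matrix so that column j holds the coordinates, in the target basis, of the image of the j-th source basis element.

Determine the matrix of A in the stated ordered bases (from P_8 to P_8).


the matrix is [[0, 0, 4, 0, 8, 0, 12, 0, 16]; [0, 1/2, 0, 18, 0, 50, 0, 98, 0]; [0, 0, 5/2, 0, 48, 0, 180, 0, 448]; [0, 0, 0, 21/8, 0, 100, 0, 490, 0]; [0, 0, 0, 0, 17/4, 0, 180, 0, 1120]; [0, 0, 0, 0, 0, 155/32, 0, 294, 0]; [0, 0, 0, 0, 0, 0, 195/32, 0, 448]; [0, 0, 0, 0, 0, 0, 0, 889/128, 0]; [0, 0, 0, 0, 0, 0, 0, 0, 257/32]] (rows listed top to bottom)

image of 1: 0
image of x: (1/2)x
image of x^2: (5/2)x^2 + 4
image of x^3: (21/8)x^3 + 18x
image of x^4: (17/4)x^4 + 48x^2 + 8
image of x^5: (155/32)x^5 + 100x^3 + 50x
image of x^6: (195/32)x^6 + 180x^4 + 180x^2 + 12
image of x^7: (889/128)x^7 + 294x^5 + 490x^3 + 98x
image of x^8: (257/32)x^8 + 448x^6 + 1120x^4 + 448x^2 + 16
each image's coordinates form column j of the matrix


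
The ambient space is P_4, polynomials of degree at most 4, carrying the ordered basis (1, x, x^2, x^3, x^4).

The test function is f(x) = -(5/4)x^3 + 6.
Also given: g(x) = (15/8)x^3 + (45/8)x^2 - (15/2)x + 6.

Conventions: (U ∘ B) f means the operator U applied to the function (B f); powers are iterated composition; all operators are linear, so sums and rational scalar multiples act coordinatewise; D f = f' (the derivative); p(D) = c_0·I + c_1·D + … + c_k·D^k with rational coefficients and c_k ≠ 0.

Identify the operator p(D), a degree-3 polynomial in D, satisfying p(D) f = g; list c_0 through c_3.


D^0 f = -(5/4)x^3 + 6
D^1 f = -(15/4)x^2
D^2 f = -(15/2)x
D^3 f = -15/2
matching coefficients of g against c_0 f + c_1 Df + … from the top degree down determines the c_i
solution: c_0 = -3/2, c_1 = -3/2, c_2 = 1, c_3 = -2

c_0 = -3/2, c_1 = -3/2, c_2 = 1, c_3 = -2


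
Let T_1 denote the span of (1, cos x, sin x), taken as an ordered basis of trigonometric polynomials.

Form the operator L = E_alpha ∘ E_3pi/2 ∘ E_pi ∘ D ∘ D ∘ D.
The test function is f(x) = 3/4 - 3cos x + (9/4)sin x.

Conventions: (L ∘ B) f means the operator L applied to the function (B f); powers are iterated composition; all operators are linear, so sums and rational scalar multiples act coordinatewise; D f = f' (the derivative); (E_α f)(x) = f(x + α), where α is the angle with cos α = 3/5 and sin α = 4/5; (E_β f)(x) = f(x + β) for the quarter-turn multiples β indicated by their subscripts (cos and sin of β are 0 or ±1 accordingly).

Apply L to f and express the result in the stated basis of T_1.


the result is g(x) = (15/4)sin x

D f = (9/4)cos x + 3sin x
D D f = 3cos x - (9/4)sin x
D D D f = -(9/4)cos x - 3sin x
E_pi D D D f = (9/4)cos x + 3sin x
E_3pi/2 (E_pi ∘ D ∘ D) D f = -3cos x + (9/4)sin x
E_alpha (E_3pi/2 ∘ E_pi ∘ D ∘ D ∘ D) f = (15/4)sin x


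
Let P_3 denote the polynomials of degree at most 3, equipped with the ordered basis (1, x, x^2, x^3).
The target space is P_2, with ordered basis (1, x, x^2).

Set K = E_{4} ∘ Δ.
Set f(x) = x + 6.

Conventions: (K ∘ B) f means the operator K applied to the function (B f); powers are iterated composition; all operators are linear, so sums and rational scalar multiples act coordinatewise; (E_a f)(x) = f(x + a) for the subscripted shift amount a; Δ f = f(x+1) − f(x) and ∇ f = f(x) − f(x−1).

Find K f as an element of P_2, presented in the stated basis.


the result is g(x) = 1

Δ f = 1
E_{4} Δ f = 1


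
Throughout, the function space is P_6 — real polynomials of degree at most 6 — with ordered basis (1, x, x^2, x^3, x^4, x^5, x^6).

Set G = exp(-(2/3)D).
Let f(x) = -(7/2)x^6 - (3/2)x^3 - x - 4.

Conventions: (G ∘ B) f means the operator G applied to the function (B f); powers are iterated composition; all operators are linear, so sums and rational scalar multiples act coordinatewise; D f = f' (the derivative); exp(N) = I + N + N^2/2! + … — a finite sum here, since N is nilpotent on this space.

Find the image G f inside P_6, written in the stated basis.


the image equals g(x) = -(7/2)x^6 + 14x^5 - (70/3)x^4 + (1039/54)x^3 - (199/27)x^2 - (19/81)x - 2330/729

order-1 term: 14x^5 + 3x^2 + 2/3
order-2 term: -(70/3)x^4 - 2x
order-3 term: (560/27)x^3 + 4/9
order-4 term: -(280/27)x^2
order-5 term: (224/81)x
order-6 term: -224/729
the series for exp(-(2/3)D) f terminates at order 6
exp(-(2/3)D) f = -(7/2)x^6 + 14x^5 - (70/3)x^4 + (1039/54)x^3 - (199/27)x^2 - (19/81)x - 2330/729


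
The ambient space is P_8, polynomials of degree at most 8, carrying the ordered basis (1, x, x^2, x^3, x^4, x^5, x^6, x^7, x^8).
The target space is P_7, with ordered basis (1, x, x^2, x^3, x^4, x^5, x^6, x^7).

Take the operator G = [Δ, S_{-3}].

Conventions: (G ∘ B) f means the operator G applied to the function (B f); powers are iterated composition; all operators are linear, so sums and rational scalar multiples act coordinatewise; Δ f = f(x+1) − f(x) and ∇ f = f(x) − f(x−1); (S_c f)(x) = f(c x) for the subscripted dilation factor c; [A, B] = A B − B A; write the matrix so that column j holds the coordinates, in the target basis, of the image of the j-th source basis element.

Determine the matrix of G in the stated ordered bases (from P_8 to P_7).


the matrix is [[0, -4, 8, -28, 80, -244, 728, -2188, 6560]; [0, 0, 24, -72, 336, -1200, 4392, -15288, 52512]; [0, 0, 0, -108, 432, -2520, 10800, -46116, 183456]; [0, 0, 0, 0, 432, -2160, 15120, -75600, 368928]; [0, 0, 0, 0, 0, -1620, 9720, -79380, 453600]; [0, 0, 0, 0, 0, 0, 5832, -40824, 381024]; [0, 0, 0, 0, 0, 0, 0, -20412, 163296]; [0, 0, 0, 0, 0, 0, 0, 0, 69984]] (rows listed top to bottom)

image of 1: 0
image of x: -4
image of x^2: 24x + 8
image of x^3: -108x^2 - 72x - 28
image of x^4: 432x^3 + 432x^2 + 336x + 80
image of x^5: -1620x^4 - 2160x^3 - 2520x^2 - 1200x - 244
image of x^6: 5832x^5 + 9720x^4 + 15120x^3 + 10800x^2 + 4392x + 728
image of x^7: -20412x^6 - 40824x^5 - 79380x^4 - 75600x^3 - 46116x^2 - 15288x - 2188
image of x^8: 69984x^7 + 163296x^6 + 381024x^5 + 453600x^4 + 368928x^3 + 183456x^2 + 52512x + 6560
each image's coordinates form column j of the matrix


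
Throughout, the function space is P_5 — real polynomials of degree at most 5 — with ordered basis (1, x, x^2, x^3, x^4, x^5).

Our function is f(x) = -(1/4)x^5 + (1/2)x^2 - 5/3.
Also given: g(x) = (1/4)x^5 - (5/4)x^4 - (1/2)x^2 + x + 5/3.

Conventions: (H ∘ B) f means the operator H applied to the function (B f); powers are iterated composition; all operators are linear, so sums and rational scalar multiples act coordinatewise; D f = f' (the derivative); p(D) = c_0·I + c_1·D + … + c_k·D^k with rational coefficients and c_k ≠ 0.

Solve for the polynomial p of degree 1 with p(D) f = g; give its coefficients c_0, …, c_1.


c_0 = -1, c_1 = 1

D^0 f = -(1/4)x^5 + (1/2)x^2 - 5/3
D^1 f = -(5/4)x^4 + x
matching coefficients of g against c_0 f + c_1 Df + … from the top degree down determines the c_i
solution: c_0 = -1, c_1 = 1


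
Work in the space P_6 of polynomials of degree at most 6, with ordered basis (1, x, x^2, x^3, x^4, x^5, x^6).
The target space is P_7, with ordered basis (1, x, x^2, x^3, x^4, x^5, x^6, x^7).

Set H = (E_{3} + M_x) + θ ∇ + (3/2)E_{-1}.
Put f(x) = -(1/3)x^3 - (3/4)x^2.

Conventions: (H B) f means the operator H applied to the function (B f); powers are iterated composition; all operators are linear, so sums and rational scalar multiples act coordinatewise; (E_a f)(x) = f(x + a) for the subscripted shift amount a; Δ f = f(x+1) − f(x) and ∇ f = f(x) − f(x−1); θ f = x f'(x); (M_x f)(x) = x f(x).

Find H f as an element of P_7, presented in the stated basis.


the result is g(x) = -(1/3)x^4 - (19/12)x^3 - (43/8)x^2 - (53/4)x - 131/8

E_{3} f = -(1/3)x^3 - (15/4)x^2 - (27/2)x - 63/4
M_x f = -(1/3)x^4 - (3/4)x^3
(E_{3} + M_x) f = -(1/3)x^4 - (13/12)x^3 - (15/4)x^2 - (27/2)x - 63/4
∇ f = -x^2 - (1/2)x + 5/12
θ ∇ f = -2x^2 - (1/2)x
E_{-1} f = -(1/3)x^3 + (1/4)x^2 + (1/2)x - 5/12
((3/2)E_{-1}) f = -(1/2)x^3 + (3/8)x^2 + (3/4)x - 5/8
((E_{3} + M_x) + θ ∇ + (3/2)E_{-1}) f = -(1/3)x^4 - (19/12)x^3 - (43/8)x^2 - (53/4)x - 131/8


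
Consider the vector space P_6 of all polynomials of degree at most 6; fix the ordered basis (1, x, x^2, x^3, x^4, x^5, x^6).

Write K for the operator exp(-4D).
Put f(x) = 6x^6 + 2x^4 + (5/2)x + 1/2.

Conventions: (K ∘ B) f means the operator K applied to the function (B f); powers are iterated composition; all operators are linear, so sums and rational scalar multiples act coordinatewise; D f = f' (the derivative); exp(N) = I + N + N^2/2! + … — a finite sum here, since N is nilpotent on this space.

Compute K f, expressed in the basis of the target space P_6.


order-1 term: -144x^5 - 32x^3 - 10
order-2 term: 1440x^4 + 192x^2
order-3 term: -7680x^3 - 512x
order-4 term: 23040x^2 + 512
order-5 term: -36864x
order-6 term: 24576
the series for exp(-4D) f terminates at order 6
exp(-4D) f = 6x^6 - 144x^5 + 1442x^4 - 7712x^3 + 23232x^2 - (74747/2)x + 50157/2

the result is g(x) = 6x^6 - 144x^5 + 1442x^4 - 7712x^3 + 23232x^2 - (74747/2)x + 50157/2


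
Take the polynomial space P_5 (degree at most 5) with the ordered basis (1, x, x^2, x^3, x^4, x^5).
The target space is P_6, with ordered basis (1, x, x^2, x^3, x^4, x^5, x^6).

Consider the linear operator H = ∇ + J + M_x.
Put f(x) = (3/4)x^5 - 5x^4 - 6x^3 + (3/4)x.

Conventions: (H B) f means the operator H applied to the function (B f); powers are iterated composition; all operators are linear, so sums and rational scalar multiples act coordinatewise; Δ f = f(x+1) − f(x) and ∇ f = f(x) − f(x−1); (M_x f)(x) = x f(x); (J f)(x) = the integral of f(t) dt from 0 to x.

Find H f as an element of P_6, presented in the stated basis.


the result is g(x) = (7/8)x^6 - 6x^5 - (15/4)x^4 - (55/2)x^3 + (165/8)x^2 - (23/4)x + 1/2

∇ f = (15/4)x^4 - (55/2)x^3 + (39/2)x^2 - (23/4)x + 1/2
J f = (1/8)x^6 - x^5 - (3/2)x^4 + (3/8)x^2
M_x f = (3/4)x^6 - 5x^5 - 6x^4 + (3/4)x^2
(∇ + J + M_x) f = (7/8)x^6 - 6x^5 - (15/4)x^4 - (55/2)x^3 + (165/8)x^2 - (23/4)x + 1/2


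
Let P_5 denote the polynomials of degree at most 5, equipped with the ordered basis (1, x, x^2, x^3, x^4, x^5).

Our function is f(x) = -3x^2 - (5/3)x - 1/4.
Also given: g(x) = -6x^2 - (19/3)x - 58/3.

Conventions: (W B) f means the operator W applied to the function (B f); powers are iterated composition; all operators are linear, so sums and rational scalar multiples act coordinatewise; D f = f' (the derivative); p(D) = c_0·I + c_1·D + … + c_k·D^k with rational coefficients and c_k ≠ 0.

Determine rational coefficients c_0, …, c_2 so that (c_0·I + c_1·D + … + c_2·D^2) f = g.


D^0 f = -3x^2 - (5/3)x - 1/4
D^1 f = -6x - 5/3
D^2 f = -6
matching coefficients of g against c_0 f + c_1 Df + … from the top degree down determines the c_i
solution: c_0 = 2, c_1 = 1/2, c_2 = 3

p(D) = 2·I + (1/2)·D + 3·D^2, i.e. c_0 = 2, c_1 = 1/2, c_2 = 3


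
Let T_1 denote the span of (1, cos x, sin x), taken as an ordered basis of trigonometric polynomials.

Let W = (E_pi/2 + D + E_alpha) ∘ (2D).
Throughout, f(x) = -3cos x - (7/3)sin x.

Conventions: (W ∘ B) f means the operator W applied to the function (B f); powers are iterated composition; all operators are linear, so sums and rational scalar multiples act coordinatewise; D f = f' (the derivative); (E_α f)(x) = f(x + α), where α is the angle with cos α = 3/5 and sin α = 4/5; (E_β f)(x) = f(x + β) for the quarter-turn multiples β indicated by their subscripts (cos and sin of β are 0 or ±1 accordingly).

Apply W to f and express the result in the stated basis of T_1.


D f = -(7/3)cos x + 3sin x
(2D) f = -(14/3)cos x + 6sin x
E_pi/2 (2D) f = 6cos x + (14/3)sin x
D (2D) f = 6cos x + (14/3)sin x
E_alpha (2D) f = 2cos x + (22/3)sin x
(E_pi/2 + D + E_alpha) (2D) f = 14cos x + (50/3)sin x

g(x) = 14cos x + (50/3)sin x


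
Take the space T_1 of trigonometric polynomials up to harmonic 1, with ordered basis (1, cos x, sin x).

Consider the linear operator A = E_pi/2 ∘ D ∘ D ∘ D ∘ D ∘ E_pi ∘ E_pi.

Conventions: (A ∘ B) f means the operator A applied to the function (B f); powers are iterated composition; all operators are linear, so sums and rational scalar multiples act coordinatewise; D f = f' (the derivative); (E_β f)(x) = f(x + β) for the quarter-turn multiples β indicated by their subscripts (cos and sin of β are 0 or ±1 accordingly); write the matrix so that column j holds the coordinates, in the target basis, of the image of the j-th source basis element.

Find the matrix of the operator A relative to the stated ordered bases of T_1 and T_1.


image of 1: 0
image of cos x: -sin x
image of sin x: cos x
each image's coordinates form column j of the matrix

the matrix is [[0, 0, 0]; [0, 0, 1]; [0, -1, 0]] (rows listed top to bottom)


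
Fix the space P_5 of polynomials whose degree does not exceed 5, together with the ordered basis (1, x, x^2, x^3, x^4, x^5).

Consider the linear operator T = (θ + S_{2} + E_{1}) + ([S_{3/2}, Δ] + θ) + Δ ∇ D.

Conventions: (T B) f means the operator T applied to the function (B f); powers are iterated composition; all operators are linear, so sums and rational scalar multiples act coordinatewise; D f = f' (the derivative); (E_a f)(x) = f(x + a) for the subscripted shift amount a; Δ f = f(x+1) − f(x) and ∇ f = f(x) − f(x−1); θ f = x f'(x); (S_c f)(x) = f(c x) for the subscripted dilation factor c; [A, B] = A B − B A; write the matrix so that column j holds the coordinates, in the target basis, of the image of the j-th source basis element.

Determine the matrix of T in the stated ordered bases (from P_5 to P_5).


the matrix is [[2, 1/2, -1/4, 37/8, -49/16, 141/32]; [0, 5, 1/2, -21/8, 55/4, -815/32]; [0, 0, 9, -3/8, -87/8, 265/16]; [0, 0, 0, 15, -11/4, -515/16]; [0, 0, 0, 0, 25, -245/32]; [0, 0, 0, 0, 0, 43]] (rows listed top to bottom)

image of 1: 2
image of x: 5x + 1/2
image of x^2: 9x^2 + (1/2)x - 1/4
image of x^3: 15x^3 - (3/8)x^2 - (21/8)x + 37/8
image of x^4: 25x^4 - (11/4)x^3 - (87/8)x^2 + (55/4)x - 49/16
image of x^5: 43x^5 - (245/32)x^4 - (515/16)x^3 + (265/16)x^2 - (815/32)x + 141/32
each image's coordinates form column j of the matrix


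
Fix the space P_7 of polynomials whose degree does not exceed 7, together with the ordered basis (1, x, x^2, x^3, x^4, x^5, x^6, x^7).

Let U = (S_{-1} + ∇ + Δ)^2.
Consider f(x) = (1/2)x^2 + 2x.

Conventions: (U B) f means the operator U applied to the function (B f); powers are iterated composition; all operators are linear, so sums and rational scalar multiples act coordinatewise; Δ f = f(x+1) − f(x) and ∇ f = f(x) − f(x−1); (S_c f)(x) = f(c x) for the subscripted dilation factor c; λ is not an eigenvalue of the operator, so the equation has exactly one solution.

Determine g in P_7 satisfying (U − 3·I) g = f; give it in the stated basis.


the result is g(x) = -(1/4)x^2 - x - 1

write g with unknown coordinates in the stated basis and equate coefficients in (U − 3·I) g = f
solving from the highest basis element down gives g = -(1/4)x^2 - x - 1
check: U g = -(1/4)x^2 - x - 3
so U g − 3·g = (1/2)x^2 + 2x = f ✓
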